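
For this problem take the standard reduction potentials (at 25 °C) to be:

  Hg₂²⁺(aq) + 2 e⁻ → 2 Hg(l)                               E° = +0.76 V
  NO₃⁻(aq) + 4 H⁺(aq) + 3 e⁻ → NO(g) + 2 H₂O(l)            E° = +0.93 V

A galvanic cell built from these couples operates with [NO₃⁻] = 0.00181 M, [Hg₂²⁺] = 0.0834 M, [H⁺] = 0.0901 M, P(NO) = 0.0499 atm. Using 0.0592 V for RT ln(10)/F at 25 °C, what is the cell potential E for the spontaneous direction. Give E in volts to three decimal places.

+0.091 V

NO₃⁻/NO is the cathode (higher E°), Hg₂²⁺/Hg the anode: E°cell = +0.93 − (+0.76) = +0.17 V, n = 6.
Overall: 2 NO₃⁻(aq) + 8 H⁺(aq) + 6 Hg(l) → 2 NO(g) + 4 H₂O(l) + 3 Hg₂²⁺(aq)
Q = P(NO)^2·[Hg₂²⁺]^3 / ([NO₃⁻]^2·[H⁺]^8); log Q = 8.007.
E = E° − (0.0592/n) log Q = +0.17 − (0.0592/6)(8.007) = +0.091 V.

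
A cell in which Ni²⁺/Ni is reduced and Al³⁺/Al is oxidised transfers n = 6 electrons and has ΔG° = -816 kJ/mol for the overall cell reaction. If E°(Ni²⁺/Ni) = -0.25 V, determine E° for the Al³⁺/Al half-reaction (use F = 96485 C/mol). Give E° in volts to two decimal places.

E°cell = −ΔG°/(nF) = −(-816×10³)/((6)(96485)) = +1.410 V.
Since Ni²⁺/Ni is the cathode and Al³⁺/Al the anode, E°cell = E°(Ni²⁺/Ni) − E°(Al³⁺/Al).
So E°(Al³⁺/Al) = E°(Ni²⁺/Ni) − E°cell = (-0.25) − (+1.410) = -1.66 V.

-1.66 V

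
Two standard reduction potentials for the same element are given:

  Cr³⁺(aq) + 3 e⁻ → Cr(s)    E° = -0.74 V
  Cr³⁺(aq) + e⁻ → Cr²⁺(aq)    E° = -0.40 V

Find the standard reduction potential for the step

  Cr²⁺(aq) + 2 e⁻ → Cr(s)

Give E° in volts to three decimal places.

Sequential free energies add, so n₃E°₃ = n₁E°₁ + n₂E°₂.
With n₃ = 3, and the known step contributing 1×(-0.40) V, the unknown satisfies 2·E° = 3×(-0.74) − 1×(-0.40) = -1.820.
E° = -1.820 / 2 = -0.910 V.

-0.910 V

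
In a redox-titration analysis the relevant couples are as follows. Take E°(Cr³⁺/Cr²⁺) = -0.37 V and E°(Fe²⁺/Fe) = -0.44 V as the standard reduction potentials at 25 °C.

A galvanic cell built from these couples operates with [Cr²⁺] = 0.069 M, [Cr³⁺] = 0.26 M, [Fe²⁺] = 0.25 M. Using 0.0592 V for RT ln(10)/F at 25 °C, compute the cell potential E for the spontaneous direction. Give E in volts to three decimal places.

Cr³⁺/Cr²⁺ is the cathode (higher E°), Fe²⁺/Fe the anode: E°cell = -0.37 − (-0.44) = +0.07 V, n = 2.
Overall: 2 Cr³⁺(aq) + Fe(s) → 2 Cr²⁺(aq) + Fe²⁺(aq)
Q = [Cr²⁺]^2·[Fe²⁺] / ([Cr³⁺]^2); log Q = -1.754.
E = E° − (0.0592/n) log Q = +0.07 − (0.0592/2)(-1.754) = +0.122 V.

+0.122 V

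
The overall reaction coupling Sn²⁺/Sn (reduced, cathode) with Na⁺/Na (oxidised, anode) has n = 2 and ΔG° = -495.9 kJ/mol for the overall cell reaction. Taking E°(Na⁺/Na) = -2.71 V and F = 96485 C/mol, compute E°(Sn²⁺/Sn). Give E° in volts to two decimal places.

E°cell = −ΔG°/(nF) = −(-495.9×10³)/((2)(96485)) = +2.570 V.
Since Sn²⁺/Sn is the cathode and Na⁺/Na the anode, E°cell = E°(Sn²⁺/Sn) − E°(Na⁺/Na).
So E°(Sn²⁺/Sn) = E°cell + E°(Na⁺/Na) = +2.570 + (-2.71) = -0.14 V.

-0.14 V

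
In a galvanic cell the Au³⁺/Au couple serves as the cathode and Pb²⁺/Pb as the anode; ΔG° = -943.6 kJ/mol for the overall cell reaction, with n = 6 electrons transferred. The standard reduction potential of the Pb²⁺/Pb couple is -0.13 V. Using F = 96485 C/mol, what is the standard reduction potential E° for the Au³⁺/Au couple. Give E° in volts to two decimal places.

E°cell = −ΔG°/(nF) = −(-943.6×10³)/((6)(96485)) = +1.630 V.
Since Au³⁺/Au is the cathode and Pb²⁺/Pb the anode, E°cell = E°(Au³⁺/Au) − E°(Pb²⁺/Pb).
So E°(Au³⁺/Au) = E°cell + E°(Pb²⁺/Pb) = +1.630 + (-0.13) = +1.50 V.

+1.50 V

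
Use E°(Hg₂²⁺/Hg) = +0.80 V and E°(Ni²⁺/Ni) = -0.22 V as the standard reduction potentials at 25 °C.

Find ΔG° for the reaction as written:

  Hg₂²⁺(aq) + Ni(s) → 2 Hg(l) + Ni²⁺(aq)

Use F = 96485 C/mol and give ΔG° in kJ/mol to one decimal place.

-196.8 kJ/mol

As written, Hg₂²⁺/Hg is reduced (cathode) and Ni²⁺/Ni is oxidised (anode), so E°cell = (+0.80) − (-0.22) = +1.02 V.
Balancing electrons gives n = 2.
ΔG° = −nFE° = −(2)(96485)(+1.02) = -196,829 J = -196.8 kJ/mol.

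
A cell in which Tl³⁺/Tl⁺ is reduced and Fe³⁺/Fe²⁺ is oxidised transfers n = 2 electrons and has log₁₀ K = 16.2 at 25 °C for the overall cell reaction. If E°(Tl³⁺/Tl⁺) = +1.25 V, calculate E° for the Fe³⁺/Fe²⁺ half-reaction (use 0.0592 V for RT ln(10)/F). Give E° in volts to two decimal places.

E°cell = (0.0592/n)·log K = (0.0592/2)(16.2) = +0.480 V.
Since Tl³⁺/Tl⁺ is the cathode and Fe³⁺/Fe²⁺ the anode, E°cell = E°(Tl³⁺/Tl⁺) − E°(Fe³⁺/Fe²⁺).
So E°(Fe³⁺/Fe²⁺) = E°(Tl³⁺/Tl⁺) − E°cell = (+1.25) − (+0.480) = +0.77 V.

+0.77 V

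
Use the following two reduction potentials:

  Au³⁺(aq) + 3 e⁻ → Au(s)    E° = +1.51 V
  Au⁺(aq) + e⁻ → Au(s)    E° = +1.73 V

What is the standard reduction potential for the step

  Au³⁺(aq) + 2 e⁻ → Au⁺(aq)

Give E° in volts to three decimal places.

+1.400 V

Sequential free energies add, so n₃E°₃ = n₁E°₁ + n₂E°₂.
With n₃ = 3, and the known step contributing 1×(+1.73) V, the unknown satisfies 2·E° = 3×(+1.51) − 1×(+1.73) = +2.800.
E° = +2.800 / 2 = +1.400 V.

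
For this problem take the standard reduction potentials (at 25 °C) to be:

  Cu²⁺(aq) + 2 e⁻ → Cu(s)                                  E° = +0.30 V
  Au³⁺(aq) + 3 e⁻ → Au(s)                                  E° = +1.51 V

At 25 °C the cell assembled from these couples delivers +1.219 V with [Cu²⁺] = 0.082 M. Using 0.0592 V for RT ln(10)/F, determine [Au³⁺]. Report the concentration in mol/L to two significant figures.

Au³⁺/Au is the cathode, Cu²⁺/Cu the anode: E°cell = +1.21 V, n = 6.
Overall reaction: 2 Au³⁺(aq) + 3 Cu(s) → 2 Au(s) + 3 Cu²⁺(aq); Q = [Cu²⁺]^3/[Au³⁺]^2.
From E = E° − (0.0592/n) log Q: log Q = (E° − E)·n/0.0592 = (+1.21 − (+1.219))·6/0.0592 = -0.9122.
So 2·log[Au³⁺] = 3·log(0.082) − log Q = -3.2586 − (-0.9122) = -2.3464; log[Au³⁺] = -2.3464 / 2 = -1.1732; [Au³⁺] = 10^(-1.1732) ≈ 0.067 M.

0.067 M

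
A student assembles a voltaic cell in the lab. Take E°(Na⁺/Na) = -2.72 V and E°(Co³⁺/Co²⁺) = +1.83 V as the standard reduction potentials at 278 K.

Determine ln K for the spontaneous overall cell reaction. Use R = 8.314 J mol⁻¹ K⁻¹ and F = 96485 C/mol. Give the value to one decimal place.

189.9

Cathode: Co³⁺/Co²⁺; anode: Na⁺/Na. E°cell = (+1.83) − (-2.72) = +4.55 V, with n = 1.
ΔG° = −nFE° = −RT ln K, so ln K = nFE°/(RT) = (1)(96485)(+4.55) / ((8.314)(278)) = 189.940.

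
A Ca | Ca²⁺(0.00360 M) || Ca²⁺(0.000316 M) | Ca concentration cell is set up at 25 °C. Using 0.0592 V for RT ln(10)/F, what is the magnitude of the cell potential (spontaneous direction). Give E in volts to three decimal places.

+0.031 V

For a concentration cell E°cell = 0. The 0.00360 M side is the cathode (reduction is favoured where [Ca²⁺] is higher).
With n = 2, E = −(0.0592/2) log([Ca²⁺]ₐₙ/[Ca²⁺]꜀ₐₜ) = −(0.0592/2) log(0.000316/0.0036) = −(0.0592/2)(-1.057) = +0.031 V.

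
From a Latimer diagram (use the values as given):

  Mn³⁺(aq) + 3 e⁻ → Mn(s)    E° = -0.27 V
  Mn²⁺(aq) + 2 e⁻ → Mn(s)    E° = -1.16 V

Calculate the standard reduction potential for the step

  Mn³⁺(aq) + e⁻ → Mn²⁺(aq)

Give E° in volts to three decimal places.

Sequential free energies add, so n₃E°₃ = n₁E°₁ + n₂E°₂.
With n₃ = 3, and the known step contributing 2×(-1.16) V, the unknown satisfies 1·E° = 3×(-0.27) − 2×(-1.16) = +1.510.
E° = +1.510 / 1 = +1.510 V.

+1.510 V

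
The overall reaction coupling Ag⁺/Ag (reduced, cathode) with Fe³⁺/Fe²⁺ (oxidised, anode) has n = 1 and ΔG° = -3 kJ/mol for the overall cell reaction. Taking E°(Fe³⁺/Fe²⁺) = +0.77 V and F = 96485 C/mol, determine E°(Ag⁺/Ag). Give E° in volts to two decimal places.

+0.80 V

E°cell = −ΔG°/(nF) = −(-3×10³)/((1)(96485)) = +0.031 V.
Since Ag⁺/Ag is the cathode and Fe³⁺/Fe²⁺ the anode, E°cell = E°(Ag⁺/Ag) − E°(Fe³⁺/Fe²⁺).
So E°(Ag⁺/Ag) = E°cell + E°(Fe³⁺/Fe²⁺) = +0.031 + (+0.77) = +0.80 V.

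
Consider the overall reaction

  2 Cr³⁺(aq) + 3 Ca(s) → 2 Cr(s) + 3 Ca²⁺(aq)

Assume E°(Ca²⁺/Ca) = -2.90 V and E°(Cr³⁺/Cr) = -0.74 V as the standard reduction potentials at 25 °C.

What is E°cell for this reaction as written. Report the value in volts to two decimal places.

+2.16 V

The Cr³⁺/Cr couple has the higher reduction potential, so it is the cathode; Ca²⁺/Ca is oxidised at the anode.
E°cell = E°(cathode) − E°(anode) = (-0.74) − (-2.90) = +2.16 V.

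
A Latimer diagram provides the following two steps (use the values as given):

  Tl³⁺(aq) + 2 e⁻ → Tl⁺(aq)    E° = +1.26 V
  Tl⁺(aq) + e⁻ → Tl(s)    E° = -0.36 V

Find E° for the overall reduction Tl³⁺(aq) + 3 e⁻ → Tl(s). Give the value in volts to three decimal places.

Since ΔG° = −nFE° is additive over sequential reductions, n₃E°₃ = n₁E°₁ + n₂E°₂.
E°₃ = (2×+1.26 + 1×-0.36) / 3 = (+2.160) / 3 = +0.720 V.

+0.720 V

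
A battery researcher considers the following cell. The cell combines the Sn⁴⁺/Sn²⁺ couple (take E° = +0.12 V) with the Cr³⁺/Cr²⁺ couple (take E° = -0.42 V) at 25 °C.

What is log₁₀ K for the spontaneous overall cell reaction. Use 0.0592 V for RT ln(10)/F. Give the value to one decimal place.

18.2

Cathode: Sn⁴⁺/Sn²⁺; anode: Cr³⁺/Cr²⁺. E°cell = +0.54 V, n = 2.
log K = nE°cell / 0.0592 = (2)(+0.54) / 0.0592 = 18.2.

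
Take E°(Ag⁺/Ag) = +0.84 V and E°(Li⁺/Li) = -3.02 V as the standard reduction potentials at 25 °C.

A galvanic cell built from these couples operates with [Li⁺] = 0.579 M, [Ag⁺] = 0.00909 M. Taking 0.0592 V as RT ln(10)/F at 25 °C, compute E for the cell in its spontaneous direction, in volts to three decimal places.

Ag⁺/Ag is the cathode (higher E°), Li⁺/Li the anode: E°cell = +0.84 − (-3.02) = +3.86 V, n = 1.
Overall: Ag⁺(aq) + Li(s) → Ag(s) + Li⁺(aq)
Q = [Li⁺] / ([Ag⁺]); log Q = 1.804.
E = E° − (0.0592/n) log Q = +3.86 − (0.0592/1)(1.804) = +3.753 V.

+3.753 V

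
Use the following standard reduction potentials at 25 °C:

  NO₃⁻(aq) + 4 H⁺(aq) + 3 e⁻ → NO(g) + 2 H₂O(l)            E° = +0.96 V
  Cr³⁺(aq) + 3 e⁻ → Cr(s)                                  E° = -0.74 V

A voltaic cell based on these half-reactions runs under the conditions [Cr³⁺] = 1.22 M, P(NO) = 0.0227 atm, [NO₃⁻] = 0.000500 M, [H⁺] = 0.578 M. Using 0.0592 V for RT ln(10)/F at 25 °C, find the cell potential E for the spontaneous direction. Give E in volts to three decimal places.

+1.647 V

NO₃⁻/NO is the cathode (higher E°), Cr³⁺/Cr the anode: E°cell = +0.96 − (-0.74) = +1.70 V, n = 3.
Overall: NO₃⁻(aq) + 4 H⁺(aq) + Cr(s) → NO(g) + 2 H₂O(l) + Cr³⁺(aq)
Q = P(NO)·[Cr³⁺] / ([NO₃⁻]·[H⁺]^4); log Q = 2.696.
E = E° − (0.0592/n) log Q = +1.70 − (0.0592/3)(2.696) = +1.647 V.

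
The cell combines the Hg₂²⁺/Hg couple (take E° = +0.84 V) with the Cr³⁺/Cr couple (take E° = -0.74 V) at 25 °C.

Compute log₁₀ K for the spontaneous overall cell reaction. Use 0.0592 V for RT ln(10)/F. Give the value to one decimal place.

160.1

Cathode: Hg₂²⁺/Hg; anode: Cr³⁺/Cr. E°cell = +1.58 V, n = 6.
log K = nE°cell / 0.0592 = (6)(+1.58) / 0.0592 = 160.1.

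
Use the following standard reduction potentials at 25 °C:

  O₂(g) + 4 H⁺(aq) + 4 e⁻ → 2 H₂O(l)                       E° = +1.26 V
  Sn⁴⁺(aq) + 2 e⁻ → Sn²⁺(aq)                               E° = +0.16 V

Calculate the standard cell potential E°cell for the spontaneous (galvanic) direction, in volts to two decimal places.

+1.10 V

The O₂/H₂O couple has the higher reduction potential, so it is the cathode; Sn⁴⁺/Sn²⁺ is oxidised at the anode.
E°cell = E°(cathode) − E°(anode) = (+1.26) − (+0.16) = +1.10 V.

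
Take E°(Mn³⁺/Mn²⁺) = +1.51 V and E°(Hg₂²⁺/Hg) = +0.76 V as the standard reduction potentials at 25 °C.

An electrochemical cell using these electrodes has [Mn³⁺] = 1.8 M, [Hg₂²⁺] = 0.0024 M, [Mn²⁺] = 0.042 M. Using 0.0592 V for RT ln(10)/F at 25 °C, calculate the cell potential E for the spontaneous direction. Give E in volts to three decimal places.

Mn³⁺/Mn²⁺ is the cathode (higher E°), Hg₂²⁺/Hg the anode: E°cell = +1.51 − (+0.76) = +0.75 V, n = 2.
Overall: 2 Mn³⁺(aq) + 2 Hg(l) → 2 Mn²⁺(aq) + Hg₂²⁺(aq)
Q = [Mn²⁺]^2·[Hg₂²⁺] / ([Mn³⁺]^2); log Q = -5.884.
E = E° − (0.0592/n) log Q = +0.75 − (0.0592/2)(-5.884) = +0.924 V.

+0.924 V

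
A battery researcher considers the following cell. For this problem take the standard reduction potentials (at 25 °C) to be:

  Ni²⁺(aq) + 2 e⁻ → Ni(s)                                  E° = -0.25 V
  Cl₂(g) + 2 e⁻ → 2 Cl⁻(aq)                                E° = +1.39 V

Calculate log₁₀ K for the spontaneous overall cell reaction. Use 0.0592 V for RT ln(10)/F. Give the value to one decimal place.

Cathode: Cl₂/Cl⁻; anode: Ni²⁺/Ni. E°cell = +1.64 V, n = 2.
log K = nE°cell / 0.0592 = (2)(+1.64) / 0.0592 = 55.4.

55.4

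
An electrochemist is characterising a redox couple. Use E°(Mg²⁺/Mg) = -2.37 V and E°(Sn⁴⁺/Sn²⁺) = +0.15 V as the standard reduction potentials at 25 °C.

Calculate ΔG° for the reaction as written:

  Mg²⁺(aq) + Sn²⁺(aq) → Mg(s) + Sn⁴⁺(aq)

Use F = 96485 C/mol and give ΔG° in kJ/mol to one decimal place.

As written, Mg²⁺/Mg is reduced (cathode) and Sn⁴⁺/Sn²⁺ is oxidised (anode), so E°cell = (-2.37) − (+0.15) = -2.52 V.
Balancing electrons gives n = 2.
ΔG° = −nFE° = −(2)(96485)(-2.52) = 486,284 J = +486.3 kJ/mol.

+486.3 kJ/mol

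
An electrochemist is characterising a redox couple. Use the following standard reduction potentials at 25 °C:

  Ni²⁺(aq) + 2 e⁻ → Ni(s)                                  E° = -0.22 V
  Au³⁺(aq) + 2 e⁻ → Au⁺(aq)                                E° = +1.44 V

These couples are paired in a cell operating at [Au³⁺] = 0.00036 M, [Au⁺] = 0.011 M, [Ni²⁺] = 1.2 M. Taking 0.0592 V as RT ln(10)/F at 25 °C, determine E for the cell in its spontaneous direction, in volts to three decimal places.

+1.614 V

Au³⁺/Au⁺ is the cathode (higher E°), Ni²⁺/Ni the anode: E°cell = +1.44 − (-0.22) = +1.66 V, n = 2.
Overall: Au³⁺(aq) + Ni(s) → Au⁺(aq) + Ni²⁺(aq)
Q = [Au⁺]·[Ni²⁺] / ([Au³⁺]); log Q = 1.564.
E = E° − (0.0592/n) log Q = +1.66 − (0.0592/2)(1.564) = +1.614 V.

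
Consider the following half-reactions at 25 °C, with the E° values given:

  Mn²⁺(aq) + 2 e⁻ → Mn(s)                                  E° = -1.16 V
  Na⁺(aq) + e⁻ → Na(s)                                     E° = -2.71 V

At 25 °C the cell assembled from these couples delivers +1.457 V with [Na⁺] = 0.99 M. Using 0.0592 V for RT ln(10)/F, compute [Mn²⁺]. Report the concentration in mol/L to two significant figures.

Mn²⁺/Mn is the cathode, Na⁺/Na the anode: E°cell = +1.55 V, n = 2.
Overall reaction: Mn²⁺(aq) + 2 Na(s) → Mn(s) + 2 Na⁺(aq); Q = [Na⁺]^2/[Mn²⁺]^1.
From E = E° − (0.0592/n) log Q: log Q = (E° − E)·n/0.0592 = (+1.55 − (+1.457))·2/0.0592 = 3.1419.
So 1·log[Mn²⁺] = 2·log(0.99) − log Q = -0.0087 − (3.1419) = -3.1506; [Mn²⁺] = 10^(-3.1506) ≈ 0.00071 M.

0.00071 M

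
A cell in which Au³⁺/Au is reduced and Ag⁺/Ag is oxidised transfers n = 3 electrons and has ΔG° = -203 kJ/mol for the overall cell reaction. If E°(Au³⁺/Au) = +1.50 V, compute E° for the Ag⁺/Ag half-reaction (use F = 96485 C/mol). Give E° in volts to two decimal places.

+0.80 V

E°cell = −ΔG°/(nF) = −(-203×10³)/((3)(96485)) = +0.701 V.
Since Au³⁺/Au is the cathode and Ag⁺/Ag the anode, E°cell = E°(Au³⁺/Au) − E°(Ag⁺/Ag).
So E°(Ag⁺/Ag) = E°(Au³⁺/Au) − E°cell = (+1.50) − (+0.701) = +0.80 V.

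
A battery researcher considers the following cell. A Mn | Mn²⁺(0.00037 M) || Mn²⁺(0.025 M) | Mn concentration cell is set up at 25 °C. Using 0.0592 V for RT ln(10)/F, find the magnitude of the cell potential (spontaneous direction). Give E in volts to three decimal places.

For a concentration cell E°cell = 0. The 0.025 M side is the cathode (reduction is favoured where [Mn²⁺] is higher).
With n = 2, E = −(0.0592/2) log([Mn²⁺]ₐₙ/[Mn²⁺]꜀ₐₜ) = −(0.0592/2) log(0.00037/0.025) = −(0.0592/2)(-1.830) = +0.054 V.

+0.054 V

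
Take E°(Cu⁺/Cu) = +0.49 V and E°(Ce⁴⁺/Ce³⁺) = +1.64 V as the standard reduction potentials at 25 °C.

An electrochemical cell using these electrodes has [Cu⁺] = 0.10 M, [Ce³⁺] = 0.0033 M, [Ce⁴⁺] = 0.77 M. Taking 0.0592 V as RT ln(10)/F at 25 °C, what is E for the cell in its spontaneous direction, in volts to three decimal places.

Ce⁴⁺/Ce³⁺ is the cathode (higher E°), Cu⁺/Cu the anode: E°cell = +1.64 − (+0.49) = +1.15 V, n = 1.
Overall: Ce⁴⁺(aq) + Cu(s) → Ce³⁺(aq) + Cu⁺(aq)
Q = [Ce³⁺]·[Cu⁺] / ([Ce⁴⁺]); log Q = -3.368.
E = E° − (0.0592/n) log Q = +1.15 − (0.0592/1)(-3.368) = +1.349 V.

+1.349 V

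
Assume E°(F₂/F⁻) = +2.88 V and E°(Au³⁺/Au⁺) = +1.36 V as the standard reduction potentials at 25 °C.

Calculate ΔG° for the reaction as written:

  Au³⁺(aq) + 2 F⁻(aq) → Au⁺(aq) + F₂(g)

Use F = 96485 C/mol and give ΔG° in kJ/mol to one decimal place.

+293.3 kJ/mol

As written, Au³⁺/Au⁺ is reduced (cathode) and F₂/F⁻ is oxidised (anode), so E°cell = (+1.36) − (+2.88) = -1.52 V.
Balancing electrons gives n = 2.
ΔG° = −nFE° = −(2)(96485)(-1.52) = 293,314 J = +293.3 kJ/mol.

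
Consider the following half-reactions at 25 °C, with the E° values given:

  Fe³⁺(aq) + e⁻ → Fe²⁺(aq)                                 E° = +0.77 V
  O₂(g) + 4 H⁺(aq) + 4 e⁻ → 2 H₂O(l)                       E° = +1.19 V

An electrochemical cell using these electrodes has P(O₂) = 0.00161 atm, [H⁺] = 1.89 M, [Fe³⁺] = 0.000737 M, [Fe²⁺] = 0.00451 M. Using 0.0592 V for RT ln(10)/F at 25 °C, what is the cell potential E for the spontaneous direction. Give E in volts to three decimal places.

+0.442 V

O₂/H₂O is the cathode (higher E°), Fe³⁺/Fe²⁺ the anode: E°cell = +1.19 − (+0.77) = +0.42 V, n = 4.
Overall: O₂(g) + 4 H⁺(aq) + 4 Fe²⁺(aq) → 2 H₂O(l) + 4 Fe³⁺(aq)
Q = [Fe³⁺]^4 / (P(O₂)·[H⁺]^4·[Fe²⁺]^4); log Q = -1.460.
E = E° − (0.0592/n) log Q = +0.42 − (0.0592/4)(-1.460) = +0.442 V.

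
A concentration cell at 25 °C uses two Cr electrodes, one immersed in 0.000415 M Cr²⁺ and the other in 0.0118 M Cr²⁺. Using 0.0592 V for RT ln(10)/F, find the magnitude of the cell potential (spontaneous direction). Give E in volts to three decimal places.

For a concentration cell E°cell = 0. The 0.0118 M side is the cathode (reduction is favoured where [Cr²⁺] is higher).
With n = 2, E = −(0.0592/2) log([Cr²⁺]ₐₙ/[Cr²⁺]꜀ₐₜ) = −(0.0592/2) log(0.000415/0.0118) = −(0.0592/2)(-1.454) = +0.043 V.

+0.043 V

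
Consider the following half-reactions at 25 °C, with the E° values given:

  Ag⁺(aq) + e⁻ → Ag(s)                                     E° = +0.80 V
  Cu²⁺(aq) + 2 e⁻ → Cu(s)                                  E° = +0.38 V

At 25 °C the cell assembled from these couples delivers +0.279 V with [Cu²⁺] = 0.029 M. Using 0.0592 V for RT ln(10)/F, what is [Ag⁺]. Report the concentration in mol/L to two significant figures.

0.00071 M

Ag⁺/Ag is the cathode, Cu²⁺/Cu the anode: E°cell = +0.42 V, n = 2.
Overall reaction: 2 Ag⁺(aq) + Cu(s) → 2 Ag(s) + Cu²⁺(aq); Q = [Cu²⁺]^1/[Ag⁺]^2.
From E = E° − (0.0592/n) log Q: log Q = (E° − E)·n/0.0592 = (+0.42 − (+0.279))·2/0.0592 = 4.7635.
So 2·log[Ag⁺] = 1·log(0.029) − log Q = -1.5376 − (4.7635) = -6.3011; log[Ag⁺] = -6.3011 / 2 = -3.1505; [Ag⁺] = 10^(-3.1505) ≈ 0.00071 M.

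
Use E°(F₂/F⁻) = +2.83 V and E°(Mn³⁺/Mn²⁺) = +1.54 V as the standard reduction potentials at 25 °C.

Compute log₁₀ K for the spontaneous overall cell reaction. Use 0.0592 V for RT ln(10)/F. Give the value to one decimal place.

43.6

Cathode: F₂/F⁻; anode: Mn³⁺/Mn²⁺. E°cell = +1.29 V, n = 2.
log K = nE°cell / 0.0592 = (2)(+1.29) / 0.0592 = 43.6.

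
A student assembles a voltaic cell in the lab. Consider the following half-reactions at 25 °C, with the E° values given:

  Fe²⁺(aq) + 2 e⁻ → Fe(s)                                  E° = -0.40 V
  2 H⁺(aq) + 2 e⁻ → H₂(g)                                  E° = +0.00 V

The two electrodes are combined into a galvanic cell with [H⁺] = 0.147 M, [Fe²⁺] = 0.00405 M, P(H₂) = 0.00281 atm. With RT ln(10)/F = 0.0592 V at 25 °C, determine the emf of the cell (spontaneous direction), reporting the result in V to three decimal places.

H⁺/H₂ is the cathode (higher E°), Fe²⁺/Fe the anode: E°cell = +0.00 − (-0.40) = +0.40 V, n = 2.
Overall: 2 H⁺(aq) + Fe(s) → H₂(g) + Fe²⁺(aq)
Q = P(H₂)·[Fe²⁺] / ([H⁺]^2); log Q = -3.278.
E = E° − (0.0592/n) log Q = +0.40 − (0.0592/2)(-3.278) = +0.497 V.

+0.497 V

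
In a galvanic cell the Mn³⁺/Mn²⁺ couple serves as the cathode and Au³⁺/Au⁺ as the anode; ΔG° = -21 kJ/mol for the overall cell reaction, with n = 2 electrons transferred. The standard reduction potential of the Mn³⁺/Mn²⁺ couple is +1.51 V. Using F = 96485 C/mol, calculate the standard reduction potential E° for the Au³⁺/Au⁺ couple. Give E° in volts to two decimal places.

+1.40 V

E°cell = −ΔG°/(nF) = −(-21×10³)/((2)(96485)) = +0.109 V.
Since Mn³⁺/Mn²⁺ is the cathode and Au³⁺/Au⁺ the anode, E°cell = E°(Mn³⁺/Mn²⁺) − E°(Au³⁺/Au⁺).
So E°(Au³⁺/Au⁺) = E°(Mn³⁺/Mn²⁺) − E°cell = (+1.51) − (+0.109) = +1.40 V.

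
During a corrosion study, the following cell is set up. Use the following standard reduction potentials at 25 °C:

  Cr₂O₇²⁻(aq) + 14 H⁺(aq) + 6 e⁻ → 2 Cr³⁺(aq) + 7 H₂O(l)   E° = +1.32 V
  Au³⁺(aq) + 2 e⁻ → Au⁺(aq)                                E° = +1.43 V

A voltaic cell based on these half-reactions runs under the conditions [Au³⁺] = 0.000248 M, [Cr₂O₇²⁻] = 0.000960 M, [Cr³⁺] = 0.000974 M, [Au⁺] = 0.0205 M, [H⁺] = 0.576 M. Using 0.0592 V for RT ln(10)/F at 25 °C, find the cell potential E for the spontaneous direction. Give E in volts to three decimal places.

Au³⁺/Au⁺ is the cathode (higher E°), Cr₂O₇²⁻/Cr³⁺ the anode: E°cell = +1.43 − (+1.32) = +0.11 V, n = 6.
Overall: 3 Au³⁺(aq) + 2 Cr³⁺(aq) + 7 H₂O(l) → 3 Au⁺(aq) + Cr₂O₇²⁻(aq) + 14 H⁺(aq)
Q = [Au⁺]^3·[Cr₂O₇²⁻]·[H⁺]^14 / ([Au³⁺]^3·[Cr³⁺]^2); log Q = 5.403.
E = E° − (0.0592/n) log Q = +0.11 − (0.0592/6)(5.403) = +0.057 V.

+0.057 V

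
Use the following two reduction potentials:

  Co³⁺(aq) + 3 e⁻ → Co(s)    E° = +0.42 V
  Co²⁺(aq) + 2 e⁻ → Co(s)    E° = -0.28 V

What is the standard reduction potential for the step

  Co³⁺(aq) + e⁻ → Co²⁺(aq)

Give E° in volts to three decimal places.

Sequential free energies add, so n₃E°₃ = n₁E°₁ + n₂E°₂.
With n₃ = 3, and the known step contributing 2×(-0.28) V, the unknown satisfies 1·E° = 3×(+0.42) − 2×(-0.28) = +1.820.
E° = +1.820 / 1 = +1.820 V.

+1.820 V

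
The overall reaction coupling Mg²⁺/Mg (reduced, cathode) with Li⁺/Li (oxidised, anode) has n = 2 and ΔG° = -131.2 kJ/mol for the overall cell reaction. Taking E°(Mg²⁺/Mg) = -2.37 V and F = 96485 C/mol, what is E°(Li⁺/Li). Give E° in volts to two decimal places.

-3.05 V

E°cell = −ΔG°/(nF) = −(-131.2×10³)/((2)(96485)) = +0.680 V.
Since Mg²⁺/Mg is the cathode and Li⁺/Li the anode, E°cell = E°(Mg²⁺/Mg) − E°(Li⁺/Li).
So E°(Li⁺/Li) = E°(Mg²⁺/Mg) − E°cell = (-2.37) − (+0.680) = -3.05 V.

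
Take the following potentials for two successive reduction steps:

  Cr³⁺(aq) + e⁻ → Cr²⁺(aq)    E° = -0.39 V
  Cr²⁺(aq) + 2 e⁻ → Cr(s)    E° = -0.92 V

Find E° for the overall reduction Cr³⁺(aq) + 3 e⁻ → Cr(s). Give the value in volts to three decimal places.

Standard free energies of sequential steps add: ΔG°₃ = ΔG°₁ + ΔG°₂, so n₃E°₃ = n₁E°₁ + n₂E°₂.
E°₃ = (1×-0.39 + 2×-0.92) / 3 = (-2.230) / 3 = -0.743 V.

-0.743 V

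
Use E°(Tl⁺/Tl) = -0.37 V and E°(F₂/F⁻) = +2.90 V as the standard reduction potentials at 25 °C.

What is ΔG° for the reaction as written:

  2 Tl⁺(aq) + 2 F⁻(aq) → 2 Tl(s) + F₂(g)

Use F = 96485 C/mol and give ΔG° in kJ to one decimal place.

+631.0 kJ

As written, Tl⁺/Tl is reduced (cathode) and F₂/F⁻ is oxidised (anode), so E°cell = (-0.37) − (+2.90) = -3.27 V.
Balancing electrons gives n = 2.
ΔG° = −nFE° = −(2)(96485)(-3.27) = 631,012 J = +631.0 kJ.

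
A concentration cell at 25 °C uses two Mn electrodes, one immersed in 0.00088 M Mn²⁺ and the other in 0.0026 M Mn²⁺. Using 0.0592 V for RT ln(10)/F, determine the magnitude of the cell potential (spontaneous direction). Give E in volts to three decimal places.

+0.014 V

For a concentration cell E°cell = 0. The 0.0026 M side is the cathode (reduction is favoured where [Mn²⁺] is higher).
With n = 2, E = −(0.0592/2) log([Mn²⁺]ₐₙ/[Mn²⁺]꜀ₐₜ) = −(0.0592/2) log(0.00088/0.0026) = −(0.0592/2)(-0.470) = +0.014 V.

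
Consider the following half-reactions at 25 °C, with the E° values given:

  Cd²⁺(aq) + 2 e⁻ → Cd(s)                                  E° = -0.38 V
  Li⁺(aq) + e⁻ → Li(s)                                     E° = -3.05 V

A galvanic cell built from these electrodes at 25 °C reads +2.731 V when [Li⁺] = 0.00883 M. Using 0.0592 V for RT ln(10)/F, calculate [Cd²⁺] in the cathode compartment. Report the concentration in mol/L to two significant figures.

Cd²⁺/Cd is the cathode, Li⁺/Li the anode: E°cell = +2.67 V, n = 2.
Overall reaction: Cd²⁺(aq) + 2 Li(s) → Cd(s) + 2 Li⁺(aq); Q = [Li⁺]^2/[Cd²⁺]^1.
From E = E° − (0.0592/n) log Q: log Q = (E° − E)·n/0.0592 = (+2.67 − (+2.731))·2/0.0592 = -2.0608.
So 1·log[Cd²⁺] = 2·log(0.00883) − log Q = -4.1081 − (-2.0608) = -2.0473; [Cd²⁺] = 10^(-2.0473) ≈ 0.0090 M.

0.0090 M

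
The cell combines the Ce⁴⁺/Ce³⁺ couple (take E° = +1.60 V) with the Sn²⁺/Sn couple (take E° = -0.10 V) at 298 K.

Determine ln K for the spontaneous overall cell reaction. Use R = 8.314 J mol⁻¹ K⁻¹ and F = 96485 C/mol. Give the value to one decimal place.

Cathode: Ce⁴⁺/Ce³⁺; anode: Sn²⁺/Sn. E°cell = (+1.60) − (-0.10) = +1.70 V, with n = 2.
ΔG° = −nFE° = −RT ln K, so ln K = nFE°/(RT) = (2)(96485)(+1.70) / ((8.314)(298)) = 132.407.

132.4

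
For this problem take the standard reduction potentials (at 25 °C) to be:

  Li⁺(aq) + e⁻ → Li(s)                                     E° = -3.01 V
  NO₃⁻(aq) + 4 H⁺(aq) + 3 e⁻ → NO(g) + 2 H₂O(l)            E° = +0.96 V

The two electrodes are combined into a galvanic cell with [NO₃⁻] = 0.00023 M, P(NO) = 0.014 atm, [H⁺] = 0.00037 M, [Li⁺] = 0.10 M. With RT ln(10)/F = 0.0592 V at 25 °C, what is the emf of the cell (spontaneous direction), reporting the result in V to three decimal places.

+3.723 V

NO₃⁻/NO is the cathode (higher E°), Li⁺/Li the anode: E°cell = +0.96 − (-3.01) = +3.97 V, n = 3.
Overall: NO₃⁻(aq) + 4 H⁺(aq) + 3 Li(s) → NO(g) + 2 H₂O(l) + 3 Li⁺(aq)
Q = P(NO)·[Li⁺]^3 / ([NO₃⁻]·[H⁺]^4); log Q = 12.512.
E = E° − (0.0592/n) log Q = +3.97 − (0.0592/3)(12.512) = +3.723 V.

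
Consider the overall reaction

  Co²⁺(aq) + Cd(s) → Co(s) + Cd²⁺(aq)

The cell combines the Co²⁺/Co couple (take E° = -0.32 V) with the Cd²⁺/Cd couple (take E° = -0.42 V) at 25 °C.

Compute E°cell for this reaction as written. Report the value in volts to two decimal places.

+0.10 V

The Co²⁺/Co couple has the higher reduction potential, so it is the cathode; Cd²⁺/Cd is oxidised at the anode.
E°cell = E°(cathode) − E°(anode) = (-0.32) − (-0.42) = +0.10 V.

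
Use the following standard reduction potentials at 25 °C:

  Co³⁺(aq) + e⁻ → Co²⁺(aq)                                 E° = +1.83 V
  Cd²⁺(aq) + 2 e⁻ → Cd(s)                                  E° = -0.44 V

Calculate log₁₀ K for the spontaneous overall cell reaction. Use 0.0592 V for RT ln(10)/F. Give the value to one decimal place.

Cathode: Co³⁺/Co²⁺; anode: Cd²⁺/Cd. E°cell = +2.27 V, n = 2.
log K = nE°cell / 0.0592 = (2)(+2.27) / 0.0592 = 76.7.

76.7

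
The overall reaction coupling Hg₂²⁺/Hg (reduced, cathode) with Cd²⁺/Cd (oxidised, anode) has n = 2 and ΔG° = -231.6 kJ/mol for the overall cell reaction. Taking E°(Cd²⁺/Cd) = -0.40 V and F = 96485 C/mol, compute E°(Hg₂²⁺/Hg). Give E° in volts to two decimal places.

E°cell = −ΔG°/(nF) = −(-231.6×10³)/((2)(96485)) = +1.200 V.
Since Hg₂²⁺/Hg is the cathode and Cd²⁺/Cd the anode, E°cell = E°(Hg₂²⁺/Hg) − E°(Cd²⁺/Cd).
So E°(Hg₂²⁺/Hg) = E°cell + E°(Cd²⁺/Cd) = +1.200 + (-0.40) = +0.80 V.

+0.80 V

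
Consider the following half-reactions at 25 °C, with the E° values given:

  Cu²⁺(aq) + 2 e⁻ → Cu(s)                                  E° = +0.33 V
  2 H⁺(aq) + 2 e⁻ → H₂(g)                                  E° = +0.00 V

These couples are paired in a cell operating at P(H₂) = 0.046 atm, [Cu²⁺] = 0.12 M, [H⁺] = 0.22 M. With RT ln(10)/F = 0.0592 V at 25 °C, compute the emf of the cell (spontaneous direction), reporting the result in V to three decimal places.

+0.302 V

Cu²⁺/Cu is the cathode (higher E°), H⁺/H₂ the anode: E°cell = +0.33 − (+0.00) = +0.33 V, n = 2.
Overall: Cu²⁺(aq) + H₂(g) → Cu(s) + 2 H⁺(aq)
Q = [H⁺]^2 / ([Cu²⁺]·P(H₂)); log Q = 0.943.
E = E° − (0.0592/n) log Q = +0.33 − (0.0592/2)(0.943) = +0.302 V.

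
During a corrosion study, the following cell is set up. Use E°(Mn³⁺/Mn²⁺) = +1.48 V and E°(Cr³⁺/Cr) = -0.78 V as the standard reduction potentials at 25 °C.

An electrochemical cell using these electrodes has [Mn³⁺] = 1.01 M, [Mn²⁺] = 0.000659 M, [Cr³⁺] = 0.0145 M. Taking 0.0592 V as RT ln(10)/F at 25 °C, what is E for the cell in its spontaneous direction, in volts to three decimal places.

+2.485 V

Mn³⁺/Mn²⁺ is the cathode (higher E°), Cr³⁺/Cr the anode: E°cell = +1.48 − (-0.78) = +2.26 V, n = 3.
Overall: 3 Mn³⁺(aq) + Cr(s) → 3 Mn²⁺(aq) + Cr³⁺(aq)
Q = [Mn²⁺]^3·[Cr³⁺] / ([Mn³⁺]^3); log Q = -11.395.
E = E° − (0.0592/n) log Q = +2.26 − (0.0592/3)(-11.395) = +2.485 V.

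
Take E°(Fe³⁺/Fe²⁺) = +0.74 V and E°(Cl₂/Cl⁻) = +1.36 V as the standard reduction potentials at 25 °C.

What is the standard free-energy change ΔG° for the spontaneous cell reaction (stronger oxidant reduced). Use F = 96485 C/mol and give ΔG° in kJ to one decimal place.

-119.6 kJ

Cl₂/Cl⁻ (E° = +1.36 V) is the cathode; Fe³⁺/Fe²⁺ (E° = +0.74 V) is the anode, so E°cell = +0.62 V.
Balancing electrons gives n = 2 (lcm of 2 and 1).
ΔG° = −nFE° = −(2)(96485)(+0.62) = -119,641 J = -119.6 kJ.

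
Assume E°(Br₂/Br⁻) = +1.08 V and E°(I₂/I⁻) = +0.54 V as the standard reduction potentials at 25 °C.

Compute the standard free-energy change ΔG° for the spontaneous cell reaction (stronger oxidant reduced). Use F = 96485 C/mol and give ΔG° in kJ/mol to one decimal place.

-104.2 kJ/mol

Br₂/Br⁻ (E° = +1.08 V) is the cathode; I₂/I⁻ (E° = +0.54 V) is the anode, so E°cell = +0.54 V.
Balancing electrons gives n = 2 (lcm of 2 and 2).
ΔG° = −nFE° = −(2)(96485)(+0.54) = -104,204 J = -104.2 kJ/mol.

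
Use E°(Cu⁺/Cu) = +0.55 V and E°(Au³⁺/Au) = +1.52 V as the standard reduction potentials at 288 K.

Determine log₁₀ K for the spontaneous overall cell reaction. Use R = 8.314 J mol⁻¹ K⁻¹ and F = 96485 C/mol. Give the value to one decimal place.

50.9

Cathode: Au³⁺/Au; anode: Cu⁺/Cu. E°cell = (+1.52) − (+0.55) = +0.97 V, with n = 3.
ΔG° = −nFE° = −RT ln K, so ln K = nFE°/(RT) = (3)(96485)(+0.97) / ((8.314)(288)) = 117.260.
log₁₀ K = 117.260 / ln 10 = 50.9.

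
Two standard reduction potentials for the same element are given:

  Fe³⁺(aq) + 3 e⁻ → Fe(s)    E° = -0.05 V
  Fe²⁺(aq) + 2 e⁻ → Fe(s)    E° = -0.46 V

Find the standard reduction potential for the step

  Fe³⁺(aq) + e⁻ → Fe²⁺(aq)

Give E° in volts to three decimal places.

+0.770 V

Sequential free energies add, so n₃E°₃ = n₁E°₁ + n₂E°₂.
With n₃ = 3, and the known step contributing 2×(-0.46) V, the unknown satisfies 1·E° = 3×(-0.05) − 2×(-0.46) = +0.770.
E° = +0.770 / 1 = +0.770 V.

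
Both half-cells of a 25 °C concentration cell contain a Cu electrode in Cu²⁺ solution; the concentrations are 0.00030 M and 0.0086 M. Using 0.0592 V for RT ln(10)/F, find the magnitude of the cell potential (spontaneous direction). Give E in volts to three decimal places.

+0.043 V

For a concentration cell E°cell = 0. The 0.0086 M side is the cathode (reduction is favoured where [Cu²⁺] is higher).
With n = 2, E = −(0.0592/2) log([Cu²⁺]ₐₙ/[Cu²⁺]꜀ₐₜ) = −(0.0592/2) log(0.0003/0.0086) = −(0.0592/2)(-1.457) = +0.043 V.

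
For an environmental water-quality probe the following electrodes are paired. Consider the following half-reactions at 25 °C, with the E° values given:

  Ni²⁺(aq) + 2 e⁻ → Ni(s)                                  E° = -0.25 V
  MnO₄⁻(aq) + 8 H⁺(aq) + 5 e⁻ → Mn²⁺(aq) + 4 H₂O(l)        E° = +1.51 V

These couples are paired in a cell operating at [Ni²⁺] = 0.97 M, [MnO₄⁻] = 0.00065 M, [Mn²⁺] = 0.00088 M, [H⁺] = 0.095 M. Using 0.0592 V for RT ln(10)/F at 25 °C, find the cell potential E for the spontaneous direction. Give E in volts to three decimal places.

+1.662 V

MnO₄⁻/Mn²⁺ is the cathode (higher E°), Ni²⁺/Ni the anode: E°cell = +1.51 − (-0.25) = +1.76 V, n = 10.
Overall: 2 MnO₄⁻(aq) + 16 H⁺(aq) + 5 Ni(s) → 2 Mn²⁺(aq) + 8 H₂O(l) + 5 Ni²⁺(aq)
Q = [Mn²⁺]^2·[Ni²⁺]^5 / ([MnO₄⁻]^2·[H⁺]^16); log Q = 16.553.
E = E° − (0.0592/n) log Q = +1.76 − (0.0592/10)(16.553) = +1.662 V.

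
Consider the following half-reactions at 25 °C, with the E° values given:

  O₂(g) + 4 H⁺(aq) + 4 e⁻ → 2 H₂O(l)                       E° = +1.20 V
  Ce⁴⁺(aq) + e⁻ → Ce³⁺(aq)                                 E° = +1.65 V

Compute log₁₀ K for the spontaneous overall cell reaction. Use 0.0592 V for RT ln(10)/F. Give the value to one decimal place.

30.4

Cathode: Ce⁴⁺/Ce³⁺; anode: O₂/H₂O. E°cell = +0.45 V, n = 4.
log K = nE°cell / 0.0592 = (4)(+0.45) / 0.0592 = 30.4.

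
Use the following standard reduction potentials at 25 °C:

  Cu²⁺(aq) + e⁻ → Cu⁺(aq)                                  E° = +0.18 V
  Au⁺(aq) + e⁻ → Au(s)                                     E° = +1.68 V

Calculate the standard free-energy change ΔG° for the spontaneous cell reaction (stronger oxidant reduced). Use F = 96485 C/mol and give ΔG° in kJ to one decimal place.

Au⁺/Au (E° = +1.68 V) is the cathode; Cu²⁺/Cu⁺ (E° = +0.18 V) is the anode, so E°cell = +1.50 V.
Balancing electrons gives n = 1 (lcm of 1 and 1).
ΔG° = −nFE° = −(1)(96485)(+1.50) = -144,728 J = -144.7 kJ.

-144.7 kJ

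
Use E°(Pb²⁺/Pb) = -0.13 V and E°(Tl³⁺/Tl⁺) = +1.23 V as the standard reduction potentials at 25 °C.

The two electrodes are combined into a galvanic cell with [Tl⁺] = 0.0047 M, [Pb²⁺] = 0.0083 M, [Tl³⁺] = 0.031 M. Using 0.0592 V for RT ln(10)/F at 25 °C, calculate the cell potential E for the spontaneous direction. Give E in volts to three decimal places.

+1.446 V

Tl³⁺/Tl⁺ is the cathode (higher E°), Pb²⁺/Pb the anode: E°cell = +1.23 − (-0.13) = +1.36 V, n = 2.
Overall: Tl³⁺(aq) + Pb(s) → Tl⁺(aq) + Pb²⁺(aq)
Q = [Tl⁺]·[Pb²⁺] / ([Tl³⁺]); log Q = -2.900.
E = E° − (0.0592/n) log Q = +1.36 − (0.0592/2)(-2.900) = +1.446 V.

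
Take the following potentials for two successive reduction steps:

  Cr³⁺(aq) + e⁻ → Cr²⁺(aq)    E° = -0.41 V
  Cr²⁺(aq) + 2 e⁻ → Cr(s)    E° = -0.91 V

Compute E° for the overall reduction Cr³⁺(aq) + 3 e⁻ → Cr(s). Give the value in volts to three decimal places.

-0.743 V

Since ΔG° = −nFE° is additive over sequential reductions, n₃E°₃ = n₁E°₁ + n₂E°₂.
E°₃ = (1×-0.41 + 2×-0.91) / 3 = (-2.230) / 3 = -0.743 V.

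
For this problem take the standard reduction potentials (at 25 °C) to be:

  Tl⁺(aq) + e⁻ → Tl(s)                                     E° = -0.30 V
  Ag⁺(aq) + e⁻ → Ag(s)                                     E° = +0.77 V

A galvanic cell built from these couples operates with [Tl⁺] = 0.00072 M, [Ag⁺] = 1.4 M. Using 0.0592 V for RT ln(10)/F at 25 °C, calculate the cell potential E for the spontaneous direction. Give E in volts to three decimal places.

+1.265 V

Ag⁺/Ag is the cathode (higher E°), Tl⁺/Tl the anode: E°cell = +0.77 − (-0.30) = +1.07 V, n = 1.
Overall: Ag⁺(aq) + Tl(s) → Ag(s) + Tl⁺(aq)
Q = [Tl⁺] / ([Ag⁺]); log Q = -3.289.
E = E° − (0.0592/n) log Q = +1.07 − (0.0592/1)(-3.289) = +1.265 V.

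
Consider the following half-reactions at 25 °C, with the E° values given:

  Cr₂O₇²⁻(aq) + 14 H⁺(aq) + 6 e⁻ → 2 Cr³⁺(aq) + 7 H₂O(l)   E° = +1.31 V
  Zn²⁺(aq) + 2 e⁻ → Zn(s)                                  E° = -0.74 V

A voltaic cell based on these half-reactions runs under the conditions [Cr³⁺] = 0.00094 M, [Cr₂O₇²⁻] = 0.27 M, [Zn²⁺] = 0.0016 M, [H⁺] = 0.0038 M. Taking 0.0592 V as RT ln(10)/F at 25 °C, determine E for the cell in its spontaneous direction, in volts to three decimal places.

Cr₂O₇²⁻/Cr³⁺ is the cathode (higher E°), Zn²⁺/Zn the anode: E°cell = +1.31 − (-0.74) = +2.05 V, n = 6.
Overall: Cr₂O₇²⁻(aq) + 14 H⁺(aq) + 3 Zn(s) → 2 Cr³⁺(aq) + 7 H₂O(l) + 3 Zn²⁺(aq)
Q = [Cr³⁺]^2·[Zn²⁺]^3 / ([Cr₂O₇²⁻]·[H⁺]^14); log Q = 20.010.
E = E° − (0.0592/n) log Q = +2.05 − (0.0592/6)(20.010) = +1.853 V.

+1.853 V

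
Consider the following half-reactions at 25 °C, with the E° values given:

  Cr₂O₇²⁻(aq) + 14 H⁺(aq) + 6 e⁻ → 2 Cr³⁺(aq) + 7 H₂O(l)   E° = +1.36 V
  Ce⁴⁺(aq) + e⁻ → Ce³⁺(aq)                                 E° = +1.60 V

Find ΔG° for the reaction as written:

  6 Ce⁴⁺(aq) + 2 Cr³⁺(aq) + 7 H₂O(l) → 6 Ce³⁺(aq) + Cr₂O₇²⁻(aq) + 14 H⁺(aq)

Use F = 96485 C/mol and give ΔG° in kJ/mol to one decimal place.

-138.9 kJ/mol

As written, Ce⁴⁺/Ce³⁺ is reduced (cathode) and Cr₂O₇²⁻/Cr³⁺ is oxidised (anode), so E°cell = (+1.60) − (+1.36) = +0.24 V.
Balancing electrons gives n = 6.
ΔG° = −nFE° = −(6)(96485)(+0.24) = -138,938 J = -138.9 kJ/mol.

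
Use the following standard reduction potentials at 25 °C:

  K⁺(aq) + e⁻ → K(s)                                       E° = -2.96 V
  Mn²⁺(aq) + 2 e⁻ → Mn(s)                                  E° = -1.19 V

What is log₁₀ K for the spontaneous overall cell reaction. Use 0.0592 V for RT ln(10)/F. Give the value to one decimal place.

59.8

Cathode: Mn²⁺/Mn; anode: K⁺/K. E°cell = +1.77 V, n = 2.
log K = nE°cell / 0.0592 = (2)(+1.77) / 0.0592 = 59.8.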